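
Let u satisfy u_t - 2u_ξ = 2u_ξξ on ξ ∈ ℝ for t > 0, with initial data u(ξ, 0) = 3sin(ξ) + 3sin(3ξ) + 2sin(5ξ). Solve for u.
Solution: Change to a moving frame: let η = ξ + 2t, σ = t and write u(ξ,t) = w(η,σ).
By the chain rule u_t = w_σ + 2w_η, u_ξ = w_η, u_ξξ = w_ηη.
Then u_t - 2u_ξ = w_σ: the advection term cancels and the PDE becomes the heat equation w_σ = 2w_ηη on η ∈ ℝ.
Initial data: w(η,0) = u(η,0) = 3sin(η) + 3sin(3η) + 2sin(5η).
On η ∈ ℝ each mode satisfies (sin(nη))″ = -n² sin(nη), so exp(-2n²σ) sin(nη) solves the heat equation; by superposition w(η,σ) = Σ c_n exp(-2n²σ) sin(nη).
Reading off the coefficients: c_1=3, c_3=3, c_5=2, so w(η,σ) = 3exp(-2σ)sin(η) + 3exp(-18σ)sin(3η) + 2exp(-50σ)sin(5η).
Substituting back η = ξ + 2t, σ = t: u(ξ,t) = w(ξ + 2t, t).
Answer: u(ξ, t) = 3exp(-2t)sin(2t + ξ) + 3exp(-18t)sin(6t + 3ξ) + 2exp(-50t)sin(10t + 5ξ)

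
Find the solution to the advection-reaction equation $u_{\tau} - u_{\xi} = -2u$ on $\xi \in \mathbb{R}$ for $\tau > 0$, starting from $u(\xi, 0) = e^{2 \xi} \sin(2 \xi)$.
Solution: Substitute $u = e^{2\xi}w$, i.e. $w = e^{-2\xi}u$.
By the product rule, $u_{\xi} = e^{2\xi}(w_{\xi} + 2w)$, $u_{\tau} = e^{2\xi}w_{\tau}$.
Substituting into the PDE and dividing by $e^{2\xi}$: $w_{\tau} - (w_{\xi} + 2w) = -2w$.
The lower-order terms cancel, leaving the standard advection equation $w_{\tau} - w_{\xi} = 0$.
Initial data for $w$: $w(\xi,0) = e^{-2\xi}u(\xi,0) = \sin(2 \xi)$.
Solve for $w$:
  By method of characteristics (waves move left with speed 1):
  Along characteristics $\xi + \tau =$ const, $w$ is constant, so $w(\xi,\tau) = f(\xi + \tau)$ with $f = w( \cdot , 0)$.
Hence $w(\xi,\tau) = \sin(2 \xi + 2 \tau)$.
Transform back: $u(\xi,\tau) = e^{2\xi}w(\xi,\tau)$.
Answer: $u(\xi, \tau) = e^{2 \xi} \sin(2 \tau + 2 \xi)$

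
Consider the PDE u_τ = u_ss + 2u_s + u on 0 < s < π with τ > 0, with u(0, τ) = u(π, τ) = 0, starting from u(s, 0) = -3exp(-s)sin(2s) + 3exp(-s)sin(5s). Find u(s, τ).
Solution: Substitute u = exp(-s)w, i.e. w = exp(s)u.
By the product rule, u_s = exp(-s)(w_s - w), u_ss = exp(-s)(w_ss - 2w_s + w), u_τ = exp(-s)w_τ.
Substituting into the PDE and dividing by exp(-s): w_τ = (w_ss - 2w_s + w) + 2(w_s - w) + w.
The lower-order terms cancel, leaving the standard heat equation w_τ = w_ss.
Initial data for w: w(s,0) = exp(s)u(s,0) = -3sin(2s) + 3sin(5s). The boundary conditions carry over: w(0,τ) = w(π,τ) = 0.
Solve for w:
  Using separation of variables w = X(s)T(τ):
  Eigenfunctions: sin(ns), n = 1, 2, 3, ...
  General solution: w(s, τ) = Σ c_n sin(ns) exp(-n² τ)
  Matching w(s,0) = -3sin(2s) + 3sin(5s) term by term: c_2=-3, c_5=3.
Hence w(s,τ) = -3exp(-4τ)sin(2s) + 3exp(-25τ)sin(5s).
Transform back: u(s,τ) = exp(-s)w(s,τ).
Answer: u(s, τ) = -3exp(-s)exp(-4τ)sin(2s) + 3exp(-s)exp(-25τ)sin(5s)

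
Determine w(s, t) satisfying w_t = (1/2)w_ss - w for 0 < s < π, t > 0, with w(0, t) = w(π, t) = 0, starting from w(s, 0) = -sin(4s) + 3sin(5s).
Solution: Substitute w = exp(-t)u, i.e. u = exp(t)w.
By the product rule, w_t = exp(-t)(u_t - u), w_ss = exp(-t)u_ss.
Substituting into the PDE and dividing by exp(-t): u_t - u = (1/2)u_ss - u.
The lower-order terms cancel, leaving the standard heat equation u_t = (1/2)u_ss.
Initial data for u: u(s,0) = w(s,0) = -sin(4s) + 3sin(5s). The boundary conditions carry over: u(0,t) = u(π,t) = 0.
Solve for u:
  Using separation of variables u = X(s)T(t):
  Eigenfunctions: sin(ns), n = 1, 2, 3, ...
  General solution: u(s, t) = Σ c_n sin(ns) exp(-n² t/2)
  Matching u(s,0) = -sin(4s) + 3sin(5s) term by term: c_4=-1, c_5=3.
Hence u(s,t) = -exp(-8t)sin(4s) + 3exp(-25t/2)sin(5s).
Transform back: w(s,t) = exp(-t)u(s,t).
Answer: w(s, t) = -exp(-9t)sin(4s) + 3exp(-27t/2)sin(5s)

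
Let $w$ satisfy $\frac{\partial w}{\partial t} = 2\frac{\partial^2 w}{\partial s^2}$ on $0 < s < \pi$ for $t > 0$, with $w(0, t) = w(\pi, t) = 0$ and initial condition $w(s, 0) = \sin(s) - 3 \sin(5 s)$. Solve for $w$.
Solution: Separating variables: $w = \sum c_n e^{-2n^2t} \sin(ns)$. From $w(s,0) = \sin(s) - 3 \sin(5 s)$: $c_1=1, c_5=-3$.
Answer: $w(s, t) = e^{-2 t} \sin(s) - 3 e^{-50 t} \sin(5 s)$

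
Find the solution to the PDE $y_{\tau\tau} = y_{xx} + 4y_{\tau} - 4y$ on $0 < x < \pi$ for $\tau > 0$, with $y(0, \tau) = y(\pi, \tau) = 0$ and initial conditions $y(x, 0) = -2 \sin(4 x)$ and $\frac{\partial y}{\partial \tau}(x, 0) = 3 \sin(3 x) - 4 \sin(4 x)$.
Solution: Substitute $y = e^{2\tau}u$.
Then $y_{\tau} = e^{2\tau}(u_{\tau} + 2u)$, $y_{\tau\tau} = e^{2\tau}(u_{\tau\tau} + 4u_{\tau} + 4u)$, $y_{xx} = e^{2\tau}u_{xx}$; substituting and dividing by $e^{2\tau}$, the lower-order terms cancel: $u_{\tau\tau} = u_{xx}$ (standard wave equation).
Data for $u$: $u(x,0) = y(x,0) = -2 \sin(4 x)$; $u_{\tau}(x,0) = y_{\tau}(x,0) - 2y(x,0) = 3 \sin(3 x)$. The boundary conditions carry over: $u(0,\tau) = u(\pi,\tau) = 0$.
Separating variables: $u = \sum [A_n \cos(\omega_n \tau) + B_n \sin(\omega_n \tau)] \sin(nx)$, $\omega_n = n$. From ICs ($B_n$ = velocity coefficient / $\omega_n$): $A_4=-2, B_3=1$.
So $u(x,\tau) = \sin(3 x) \sin(3 \tau) - 2 \sin(4 x) \cos(4 \tau)$, and $y(x,\tau) = e^{2\tau}u(x,\tau)$.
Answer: $y(x, \tau) = e^{2 \tau} \sin(3 \tau) \sin(3 x) - 2 e^{2 \tau} \sin(4 x) \cos(4 \tau)$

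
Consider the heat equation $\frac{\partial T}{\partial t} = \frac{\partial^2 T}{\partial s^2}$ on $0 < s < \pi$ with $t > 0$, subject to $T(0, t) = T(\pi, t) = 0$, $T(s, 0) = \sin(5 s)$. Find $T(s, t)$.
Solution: Using separation of variables $T = X(s)G(t)$:
Eigenfunctions: $\sin(ns)$, $n = 1, 2, 3, \ldots$
General solution: $T(s, t) = \sum c_n \sin(ns) e^{-n^2 t}$
Matching $T(s,0) = \sin(5 s)$ term by term: $c_5=1$.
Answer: $T(s, t) = e^{-25 t} \sin(5 s)$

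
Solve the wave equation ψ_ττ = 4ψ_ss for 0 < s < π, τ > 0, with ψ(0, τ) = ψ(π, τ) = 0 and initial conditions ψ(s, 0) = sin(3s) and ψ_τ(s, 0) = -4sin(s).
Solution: Using separation of variables ψ = X(s)T(τ):
Eigenfunctions: sin(ns), n = 1, 2, 3, ...
General solution: ψ(s, τ) = Σ [A_n cos(2n τ) + B_n sin(2n τ)] sin(ns)
From ψ(s,0) = sin(3s): A_3=1. From ψ_τ(s,0) = -4sin(s), using ψ_τ(s,0) = Σ ω_n B_n sin(ns) with ω_n = 2n: B_1 = (-4)/2 = -2.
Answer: ψ(s, τ) = -2sin(s)sin(2τ) + sin(3s)cos(6τ)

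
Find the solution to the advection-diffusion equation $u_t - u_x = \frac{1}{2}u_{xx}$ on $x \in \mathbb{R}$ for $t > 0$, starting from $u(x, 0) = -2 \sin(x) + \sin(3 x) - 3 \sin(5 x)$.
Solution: Change to a moving frame: let $\eta = x + t$, $\sigma = t$ and write $u(x,t) = w(\eta,\sigma)$.
By the chain rule $u_t = w_{\sigma} + w_{\eta}$, $u_x = w_{\eta}$, $u_{xx} = w_{\eta\eta}$.
Then $u_t - u_x = w_{\sigma}$: the advection term cancels and the PDE becomes the heat equation $w_{\sigma} = \frac{1}{2}w_{\eta\eta}$ on $\eta \in \mathbb{R}$.
Initial data: $w(\eta,0) = u(\eta,0) = -2 \sin(\eta) + \sin(3 \eta) - 3 \sin(5 \eta)$.
On $\eta \in \mathbb{R}$ each mode satisfies $(\sin(n\eta))'' = -n^2 \sin(n\eta)$, so $e^{-n^2\sigma/2} \sin(n\eta)$ solves the heat equation; by superposition $w(\eta,\sigma) = \sum c_n e^{-n^2\sigma/2} \sin(n\eta)$.
Reading off the coefficients: $c_1=-2, c_3=1, c_5=-3$, so $w(\eta,\sigma) = -2 e^{-\sigma/2} \sin(\eta) + e^{-9 \sigma/2} \sin(3 \eta) - 3 e^{-25 \sigma/2} \sin(5 \eta)$.
Substituting back $\eta = x + t$, $\sigma = t$: $u(x,t) = w(x + t, t)$.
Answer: $u(x, t) = -2 e^{-t/2} \sin(t + x) + e^{-9 t/2} \sin(3 t + 3 x) - 3 e^{-25 t/2} \sin(5 t + 5 x)$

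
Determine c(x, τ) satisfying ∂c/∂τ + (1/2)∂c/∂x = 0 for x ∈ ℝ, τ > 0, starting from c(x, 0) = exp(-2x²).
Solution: By characteristics (dx/dτ = 1/2), c(x,τ) = f(x - (1/2)τ) with f = c(·, 0).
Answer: c(x, τ) = exp(-2(x - τ/2)²)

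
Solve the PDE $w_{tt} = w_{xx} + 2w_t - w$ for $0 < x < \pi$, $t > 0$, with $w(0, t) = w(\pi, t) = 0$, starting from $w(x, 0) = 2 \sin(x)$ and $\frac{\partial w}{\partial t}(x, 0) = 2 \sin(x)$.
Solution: Substitute $w = e^{t}u$.
Then $w_t = e^{t}(u_t + u)$, $w_{tt} = e^{t}(u_{tt} + 2u_t + u)$, $w_{xx} = e^{t}u_{xx}$; substituting and dividing by $e^{t}$, the lower-order terms cancel: $u_{tt} = u_{xx}$ (standard wave equation).
Data for $u$: $u(x,0) = w(x,0) = 2 \sin(x)$; $u_t(x,0) = w_t(x,0) - w(x,0) = 0$. The boundary conditions carry over: $u(0,t) = u(\pi,t) = 0$.
Separating variables: $u = \sum [A_n \cos(\omega_n t) + B_n \sin(\omega_n t)] \sin(nx)$, $\omega_n = n$. From ICs: $A_1=2$.
So $u(x,t) = 2 \sin(x) \cos(t)$, and $w(x,t) = e^{t}u(x,t)$.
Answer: $w(x, t) = 2 e^{t} \sin(x) \cos(t)$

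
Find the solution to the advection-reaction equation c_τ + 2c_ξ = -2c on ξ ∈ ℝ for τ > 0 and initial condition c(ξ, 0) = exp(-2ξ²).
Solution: Substitute c = exp(-2τ)u.
Then c_τ = exp(-2τ)(u_τ - 2u), c_ξ = exp(-2τ)u_ξ; substituting and dividing by exp(-2τ), the lower-order terms cancel: u_τ + 2u_ξ = 0 (standard advection equation).
Data for u: u(ξ,0) = c(ξ,0) = exp(-2ξ²).
By characteristics (dξ/dτ = 2), u(ξ,τ) = f(ξ - 2τ) with f = u(·, 0).
So u(ξ,τ) = exp(-2(ξ - 2τ)²), and c(ξ,τ) = exp(-2τ)u(ξ,τ).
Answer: c(ξ, τ) = exp(-2τ)exp(-2(ξ - 2τ)²)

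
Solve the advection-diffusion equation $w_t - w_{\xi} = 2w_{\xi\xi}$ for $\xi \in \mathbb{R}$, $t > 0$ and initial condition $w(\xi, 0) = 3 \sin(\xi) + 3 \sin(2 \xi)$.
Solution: Change to a moving frame: let $\eta = \xi + t$, $\sigma = t$ and write $w(\xi,t) = u(\eta,\sigma)$.
By the chain rule $w_t = u_{\sigma} + u_{\eta}$, $w_{\xi} = u_{\eta}$, $w_{\xi\xi} = u_{\eta\eta}$.
Then $w_t - w_{\xi} = u_{\sigma}$: the advection term cancels and the PDE becomes the heat equation $u_{\sigma} = 2u_{\eta\eta}$ on $\eta \in \mathbb{R}$.
Initial data: $u(\eta,0) = w(\eta,0) = 3 \sin(\eta) + 3 \sin(2 \eta)$.
On $\eta \in \mathbb{R}$ each mode satisfies $(\sin(n\eta))'' = -n^2 \sin(n\eta)$, so $e^{-2n^2\sigma} \sin(n\eta)$ solves the heat equation; by superposition $u(\eta,\sigma) = \sum c_n e^{-2n^2\sigma} \sin(n\eta)$.
Reading off the coefficients: $c_1=3, c_2=3$, so $u(\eta,\sigma) = 3 e^{-2 \sigma} \sin(\eta) + 3 e^{-8 \sigma} \sin(2 \eta)$.
Substituting back $\eta = \xi + t$, $\sigma = t$: $w(\xi,t) = u(\xi + t, t)$.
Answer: $w(\xi, t) = 3 e^{-2 t} \sin(\xi + t) + 3 e^{-8 t} \sin(2 \xi + 2 t)$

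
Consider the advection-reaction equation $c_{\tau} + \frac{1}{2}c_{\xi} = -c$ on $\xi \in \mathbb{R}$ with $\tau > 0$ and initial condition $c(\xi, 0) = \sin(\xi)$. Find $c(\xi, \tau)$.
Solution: Substitute $c = e^{-\tau}u$.
Then $c_{\tau} = e^{-\tau}(u_{\tau} - u)$, $c_{\xi} = e^{-\tau}u_{\xi}$; substituting and dividing by $e^{-\tau}$, the lower-order terms cancel: $u_{\tau} + \frac{1}{2}u_{\xi} = 0$ (standard advection equation).
Data for $u$: $u(\xi,0) = c(\xi,0) = \sin(\xi)$.
By characteristics ($d\xi/d\tau = 1/2$), $u(\xi,\tau) = f(\xi - \frac{1}{2}\tau)$ with $f = u( \cdot , 0)$.
So $u(\xi,\tau) = \sin(\xi - \tau/2)$, and $c(\xi,\tau) = e^{-\tau}u(\xi,\tau)$.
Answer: $c(\xi, \tau) = - e^{-\tau} \sin(\tau/2 - \xi)$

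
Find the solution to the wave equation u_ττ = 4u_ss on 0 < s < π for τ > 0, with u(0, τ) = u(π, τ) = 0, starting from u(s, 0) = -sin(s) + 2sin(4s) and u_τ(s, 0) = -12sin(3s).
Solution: Separating variables: u = Σ [A_n cos(ω_n τ) + B_n sin(ω_n τ)] sin(ns), ω_n = 2n. From ICs (B_n = velocity coefficient / ω_n): A_1=-1, A_4=2, B_3=-2.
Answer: u(s, τ) = -sin(s)cos(2τ) - 2sin(3s)sin(6τ) + 2sin(4s)cos(8τ)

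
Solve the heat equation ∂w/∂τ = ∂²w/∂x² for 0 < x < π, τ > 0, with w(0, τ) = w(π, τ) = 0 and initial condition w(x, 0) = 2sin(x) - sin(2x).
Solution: Separating variables: w = Σ c_n exp(-n²τ) sin(nx). From w(x,0) = 2sin(x) - sin(2x): c_1=2, c_2=-1.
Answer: w(x, τ) = 2exp(-τ)sin(x) - exp(-4τ)sin(2x)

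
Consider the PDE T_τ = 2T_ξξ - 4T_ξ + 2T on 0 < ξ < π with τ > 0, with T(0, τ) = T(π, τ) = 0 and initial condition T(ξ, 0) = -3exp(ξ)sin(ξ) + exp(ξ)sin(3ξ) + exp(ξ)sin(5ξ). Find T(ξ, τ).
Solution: Substitute T = exp(ξ)u.
Then T_ξ = exp(ξ)(u_ξ + u), T_ξξ = exp(ξ)(u_ξξ + 2u_ξ + u), T_τ = exp(ξ)u_τ; substituting and dividing by exp(ξ), the lower-order terms cancel: u_τ = 2u_ξξ (standard heat equation).
Data for u: u(ξ,0) = exp(-ξ)T(ξ,0) = -3sin(ξ) + sin(3ξ) + sin(5ξ). The boundary conditions carry over: u(0,τ) = u(π,τ) = 0.
Separating variables: u = Σ c_n exp(-2n²τ) sin(nξ). From u(ξ,0) = -3sin(ξ) + sin(3ξ) + sin(5ξ): c_1=-3, c_3=1, c_5=1.
So u(ξ,τ) = -3exp(-2τ)sin(ξ) + exp(-18τ)sin(3ξ) + exp(-50τ)sin(5ξ), and T(ξ,τ) = exp(ξ)u(ξ,τ).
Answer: T(ξ, τ) = -3exp(ξ)exp(-2τ)sin(ξ) + exp(ξ)exp(-18τ)sin(3ξ) + exp(ξ)exp(-50τ)sin(5ξ)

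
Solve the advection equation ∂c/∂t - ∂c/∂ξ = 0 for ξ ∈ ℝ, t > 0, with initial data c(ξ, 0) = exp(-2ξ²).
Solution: By method of characteristics (waves move left with speed 1):
Along characteristics ξ + t = const, c is constant, so c(ξ,t) = f(ξ + t) with f = c(·, 0).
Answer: c(ξ, t) = exp(-2(t + ξ)²)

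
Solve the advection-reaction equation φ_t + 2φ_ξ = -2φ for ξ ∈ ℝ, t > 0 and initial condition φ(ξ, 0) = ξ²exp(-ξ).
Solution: Substitute φ = exp(-ξ)u, i.e. u = exp(ξ)φ.
By the product rule, φ_ξ = exp(-ξ)(u_ξ - u), φ_t = exp(-ξ)u_t.
Substituting into the PDE and dividing by exp(-ξ): u_t + 2(u_ξ - u) = -2u.
The lower-order terms cancel, leaving the standard advection equation u_t + 2u_ξ = 0.
Initial data for u: u(ξ,0) = exp(ξ)φ(ξ,0) = ξ².
Solve for u:
  By method of characteristics (waves move right with speed 2):
  Along characteristics ξ - 2t = const, u is constant, so u(ξ,t) = f(ξ - 2t) with f = u(·, 0).
Hence u(ξ,t) = 4t² - 4tξ + ξ².
Transform back: φ(ξ,t) = exp(-ξ)u(ξ,t).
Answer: φ(ξ, t) = 4t²exp(-ξ) - 4tξexp(-ξ) + ξ²exp(-ξ)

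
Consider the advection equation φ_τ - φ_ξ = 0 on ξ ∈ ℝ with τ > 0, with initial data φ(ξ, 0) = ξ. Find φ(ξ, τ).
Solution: By characteristics (dξ/dτ = -1), φ(ξ,τ) = f(ξ + τ) with f = φ(·, 0).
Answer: φ(ξ, τ) = ξ + τ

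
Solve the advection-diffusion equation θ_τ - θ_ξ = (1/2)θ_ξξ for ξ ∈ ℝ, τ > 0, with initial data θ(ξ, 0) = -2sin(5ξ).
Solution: Moving frame: η = ξ + τ, σ = τ, θ = u(η,σ), so θ_τ = u_σ + u_η and θ_ξξ = u_ηη.
Hence θ_τ - θ_ξ = u_σ and the PDE becomes the heat equation u_σ = (1/2)u_ηη on η ∈ ℝ.
Initial data: u(η,0) = θ(η,0) = -2sin(5η). Each mode sin(nη) decays as exp(-n²σ/2) on ℝ, so u(η,σ) = Σ c_n exp(-n²σ/2) sin(nη) with c_5=-2: u(η,σ) = -2exp(-25σ/2)sin(5η).
Substituting back: θ(ξ,τ) = u(ξ + τ, τ).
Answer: θ(ξ, τ) = -2exp(-25τ/2)sin(5ξ + 5τ)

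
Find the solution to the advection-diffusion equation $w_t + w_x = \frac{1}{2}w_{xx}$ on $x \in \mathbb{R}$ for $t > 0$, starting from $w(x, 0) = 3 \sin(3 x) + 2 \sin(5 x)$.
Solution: Moving frame: $\eta = x - t$, $\sigma = t$, $w = u(\eta,\sigma)$, so $w_t = u_{\sigma} - u_{\eta}$ and $w_{xx} = u_{\eta\eta}$.
Hence $w_t + w_x = u_{\sigma}$ and the PDE becomes the heat equation $u_{\sigma} = \frac{1}{2}u_{\eta\eta}$ on $\eta \in \mathbb{R}$.
Initial data: $u(\eta,0) = w(\eta,0) = 3 \sin(3 \eta) + 2 \sin(5 \eta)$. Each mode $\sin(n\eta)$ decays as $e^{-n^2\sigma/2}$ on $\mathbb{R}$, so $u(\eta,\sigma) = \sum c_n e^{-n^2\sigma/2} \sin(n\eta)$ with $c_3=3, c_5=2$: $u(\eta,\sigma) = 3 e^{-9 \sigma/2} \sin(3 \eta) + 2 e^{-25 \sigma/2} \sin(5 \eta)$.
Substituting back: $w(x,t) = u(x - t, t)$.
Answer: $w(x, t) = -3 e^{-9 t/2} \sin(3 t - 3 x) - 2 e^{-25 t/2} \sin(5 t - 5 x)$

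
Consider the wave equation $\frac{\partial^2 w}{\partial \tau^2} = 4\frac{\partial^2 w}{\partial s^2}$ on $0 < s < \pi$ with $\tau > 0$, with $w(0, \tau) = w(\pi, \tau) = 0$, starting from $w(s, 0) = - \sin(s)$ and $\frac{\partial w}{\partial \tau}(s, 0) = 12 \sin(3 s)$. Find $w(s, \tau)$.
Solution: Using separation of variables $w = X(s)T(\tau)$:
Eigenfunctions: $\sin(ns)$, $n = 1, 2, 3, \ldots$
General solution: $w(s, \tau) = \sum [A_n \cos(2n \tau) + B_n \sin(2n \tau)] \sin(ns)$
From $w(s,0) = - \sin(s)$: $A_1=-1$. From $w_{\tau}(s,0) = 12 \sin(3 s)$, using $w_{\tau}(s,0) = \sum \omega_n B_n \sin(ns)$ with $\omega_n = 2n$: $B_3 = 12/6 = 2$.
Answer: $w(s, \tau) = 2 \sin(6 \tau) \sin(3 s) -  \sin(s) \cos(2 \tau)$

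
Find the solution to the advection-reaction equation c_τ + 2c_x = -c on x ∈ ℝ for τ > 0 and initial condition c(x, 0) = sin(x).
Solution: Substitute c = exp(-τ)u.
Then c_τ = exp(-τ)(u_τ - u), c_x = exp(-τ)u_x; substituting and dividing by exp(-τ), the lower-order terms cancel: u_τ + 2u_x = 0 (standard advection equation).
Data for u: u(x,0) = c(x,0) = sin(x).
By characteristics (dx/dτ = 2), u(x,τ) = f(x - 2τ) with f = u(·, 0).
So u(x,τ) = sin(x - 2τ), and c(x,τ) = exp(-τ)u(x,τ).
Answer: c(x, τ) = exp(-τ)sin(x - 2τ)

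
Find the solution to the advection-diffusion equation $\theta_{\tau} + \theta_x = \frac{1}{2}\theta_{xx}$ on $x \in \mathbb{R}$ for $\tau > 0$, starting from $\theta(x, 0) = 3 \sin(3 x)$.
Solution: Moving frame: $\eta = x - \tau$, $\sigma = \tau$, $\theta = u(\eta,\sigma)$, so $\theta_{\tau} = u_{\sigma} - u_{\eta}$ and $\theta_{xx} = u_{\eta\eta}$.
Hence $\theta_{\tau} + \theta_x = u_{\sigma}$ and the PDE becomes the heat equation $u_{\sigma} = \frac{1}{2}u_{\eta\eta}$ on $\eta \in \mathbb{R}$.
Initial data: $u(\eta,0) = \theta(\eta,0) = 3 \sin(3 \eta)$. Each mode $\sin(n\eta)$ decays as $e^{-n^2\sigma/2}$ on $\mathbb{R}$, so $u(\eta,\sigma) = \sum c_n e^{-n^2\sigma/2} \sin(n\eta)$ with $c_3=3$: $u(\eta,\sigma) = 3 e^{-9 \sigma/2} \sin(3 \eta)$.
Substituting back: $\theta(x,\tau) = u(x - \tau, \tau)$.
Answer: $\theta(x, \tau) = -3 e^{-9 \tau/2} \sin(3 \tau - 3 x)$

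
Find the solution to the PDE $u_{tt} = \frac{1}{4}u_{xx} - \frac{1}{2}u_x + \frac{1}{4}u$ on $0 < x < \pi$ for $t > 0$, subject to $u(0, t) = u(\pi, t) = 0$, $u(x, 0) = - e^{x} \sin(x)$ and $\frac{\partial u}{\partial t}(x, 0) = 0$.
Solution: Substitute $u = e^{x}w$.
Then $u_x = e^{x}(w_x + w)$, $u_{xx} = e^{x}(w_{xx} + 2w_x + w)$, $u_{tt} = e^{x}w_{tt}$; substituting and dividing by $e^{x}$, the lower-order terms cancel: $w_{tt} = \frac{1}{4}w_{xx}$ (standard wave equation).
Data for $w$: $w(x,0) = e^{-x}u(x,0) = - \sin(x)$; $w_t(x,0) = e^{-x}u_t(x,0) = 0$. The boundary conditions carry over: $w(0,t) = w(\pi,t) = 0$.
Separating variables: $w = \sum [A_n \cos(\omega_n t) + B_n \sin(\omega_n t)] \sin(nx)$, $\omega_n = n/2$. From ICs: $A_1=-1$.
So $w(x,t) = - \sin(x) \cos(t/2)$, and $u(x,t) = e^{x}w(x,t)$.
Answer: $u(x, t) = - e^{x} \sin(x) \cos(t/2)$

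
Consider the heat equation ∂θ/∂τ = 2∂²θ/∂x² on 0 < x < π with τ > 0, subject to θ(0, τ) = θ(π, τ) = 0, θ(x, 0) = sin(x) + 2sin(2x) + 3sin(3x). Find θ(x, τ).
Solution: Using separation of variables θ = X(x)G(τ):
Eigenfunctions: sin(nx), n = 1, 2, 3, ...
General solution: θ(x, τ) = Σ c_n sin(nx) exp(-2n² τ)
Matching θ(x,0) = sin(x) + 2sin(2x) + 3sin(3x) term by term: c_1=1, c_2=2, c_3=3.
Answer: θ(x, τ) = exp(-2τ)sin(x) + 2exp(-8τ)sin(2x) + 3exp(-18τ)sin(3x)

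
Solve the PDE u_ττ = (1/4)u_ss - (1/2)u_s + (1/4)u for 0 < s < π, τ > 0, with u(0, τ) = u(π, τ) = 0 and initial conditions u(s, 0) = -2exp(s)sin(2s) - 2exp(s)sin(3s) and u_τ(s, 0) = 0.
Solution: Substitute u = exp(s)w.
Then u_s = exp(s)(w_s + w), u_ss = exp(s)(w_ss + 2w_s + w), u_ττ = exp(s)w_ττ; substituting and dividing by exp(s), the lower-order terms cancel: w_ττ = (1/4)w_ss (standard wave equation).
Data for w: w(s,0) = exp(-s)u(s,0) = -2sin(2s) - 2sin(3s); w_τ(s,0) = exp(-s)u_τ(s,0) = 0. The boundary conditions carry over: w(0,τ) = w(π,τ) = 0.
Separating variables: w = Σ [A_n cos(ω_n τ) + B_n sin(ω_n τ)] sin(ns), ω_n = n/2. From ICs: A_2=-2, A_3=-2.
So w(s,τ) = -2sin(2s)cos(τ) - 2sin(3s)cos(3τ/2), and u(s,τ) = exp(s)w(s,τ).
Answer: u(s, τ) = -2exp(s)sin(2s)cos(τ) - 2exp(s)sin(3s)cos(3τ/2)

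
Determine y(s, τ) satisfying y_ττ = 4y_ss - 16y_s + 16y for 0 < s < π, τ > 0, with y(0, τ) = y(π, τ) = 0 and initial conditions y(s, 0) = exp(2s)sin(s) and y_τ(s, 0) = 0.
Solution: Substitute y = exp(2s)u.
Then y_s = exp(2s)(u_s + 2u), y_ss = exp(2s)(u_ss + 4u_s + 4u), y_ττ = exp(2s)u_ττ; substituting and dividing by exp(2s), the lower-order terms cancel: u_ττ = 4u_ss (standard wave equation).
Data for u: u(s,0) = exp(-2s)y(s,0) = sin(s); u_τ(s,0) = exp(-2s)y_τ(s,0) = 0. The boundary conditions carry over: u(0,τ) = u(π,τ) = 0.
Separating variables: u = Σ [A_n cos(ω_n τ) + B_n sin(ω_n τ)] sin(ns), ω_n = 2n. From ICs: A_1=1.
So u(s,τ) = sin(s)cos(2τ), and y(s,τ) = exp(2s)u(s,τ).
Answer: y(s, τ) = exp(2s)sin(s)cos(2τ)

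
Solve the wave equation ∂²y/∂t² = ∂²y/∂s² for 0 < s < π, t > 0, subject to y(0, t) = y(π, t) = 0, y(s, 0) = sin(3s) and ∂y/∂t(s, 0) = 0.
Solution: Using separation of variables y = X(s)T(t):
Eigenfunctions: sin(ns), n = 1, 2, 3, ...
General solution: y(s, t) = Σ [A_n cos(n t) + B_n sin(n t)] sin(ns)
From y(s,0) = sin(3s): A_3=1. From y_t(s,0) = 0: all B_n = 0.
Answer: y(s, t) = sin(3s)cos(3t)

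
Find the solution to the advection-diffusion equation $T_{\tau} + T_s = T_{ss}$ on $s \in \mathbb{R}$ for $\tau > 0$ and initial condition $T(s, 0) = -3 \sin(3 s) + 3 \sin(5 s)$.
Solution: Moving frame: $\eta = s - \tau$, $\sigma = \tau$, $T = u(\eta,\sigma)$, so $T_{\tau} = u_{\sigma} - u_{\eta}$ and $T_{ss} = u_{\eta\eta}$.
Hence $T_{\tau} + T_s = u_{\sigma}$ and the PDE becomes the heat equation $u_{\sigma} = u_{\eta\eta}$ on $\eta \in \mathbb{R}$.
Initial data: $u(\eta,0) = T(\eta,0) = -3 \sin(3 \eta) + 3 \sin(5 \eta)$. Each mode $\sin(n\eta)$ decays as $e^{-n^2\sigma}$ on $\mathbb{R}$, so $u(\eta,\sigma) = \sum c_n e^{-n^2\sigma} \sin(n\eta)$ with $c_3=-3, c_5=3$: $u(\eta,\sigma) = -3 e^{-9 \sigma} \sin(3 \eta) + 3 e^{-25 \sigma} \sin(5 \eta)$.
Substituting back: $T(s,\tau) = u(s - \tau, \tau)$.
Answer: $T(s, \tau) = 3 e^{-9 \tau} \sin(3 \tau - 3 s) - 3 e^{-25 \tau} \sin(5 \tau - 5 s)$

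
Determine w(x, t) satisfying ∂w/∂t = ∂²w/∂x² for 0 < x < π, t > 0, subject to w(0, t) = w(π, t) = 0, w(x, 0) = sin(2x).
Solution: Separating variables: w = Σ c_n exp(-n²t) sin(nx). From w(x,0) = sin(2x): c_2=1.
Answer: w(x, t) = exp(-4t)sin(2x)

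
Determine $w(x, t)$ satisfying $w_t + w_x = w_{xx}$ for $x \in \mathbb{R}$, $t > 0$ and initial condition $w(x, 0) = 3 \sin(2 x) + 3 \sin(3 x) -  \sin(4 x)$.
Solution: Moving frame: $\eta = x - t$, $\sigma = t$, $w = u(\eta,\sigma)$, so $w_t = u_{\sigma} - u_{\eta}$ and $w_{xx} = u_{\eta\eta}$.
Hence $w_t + w_x = u_{\sigma}$ and the PDE becomes the heat equation $u_{\sigma} = u_{\eta\eta}$ on $\eta \in \mathbb{R}$.
Initial data: $u(\eta,0) = w(\eta,0) = 3 \sin(2 \eta) + 3 \sin(3 \eta) - \sin(4 \eta)$. Each mode $\sin(n\eta)$ decays as $e^{-n^2\sigma}$ on $\mathbb{R}$, so $u(\eta,\sigma) = \sum c_n e^{-n^2\sigma} \sin(n\eta)$ with $c_2=3, c_3=3, c_4=-1$: $u(\eta,\sigma) = 3 e^{-4 \sigma} \sin(2 \eta) + 3 e^{-9 \sigma} \sin(3 \eta) - e^{-16 \sigma} \sin(4 \eta)$.
Substituting back: $w(x,t) = u(x - t, t)$.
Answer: $w(x, t) = -3 e^{-4 t} \sin(2 t - 2 x) - 3 e^{-9 t} \sin(3 t - 3 x) + e^{-16 t} \sin(4 t - 4 x)$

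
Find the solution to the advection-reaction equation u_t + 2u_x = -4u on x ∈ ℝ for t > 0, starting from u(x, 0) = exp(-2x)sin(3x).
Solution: Substitute u = exp(-2x)w, i.e. w = exp(2x)u.
By the product rule, u_x = exp(-2x)(w_x - 2w), u_t = exp(-2x)w_t.
Substituting into the PDE and dividing by exp(-2x): w_t + 2(w_x - 2w) = -4w.
The lower-order terms cancel, leaving the standard advection equation w_t + 2w_x = 0.
Initial data for w: w(x,0) = exp(2x)u(x,0) = sin(3x).
Solve for w:
  By method of characteristics (waves move right with speed 2):
  Along characteristics x - 2t = const, w is constant, so w(x,t) = f(x - 2t) with f = w(·, 0).
Hence w(x,t) = -sin(6t - 3x).
Transform back: u(x,t) = exp(-2x)w(x,t).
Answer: u(x, t) = -exp(-2x)sin(6t - 3x)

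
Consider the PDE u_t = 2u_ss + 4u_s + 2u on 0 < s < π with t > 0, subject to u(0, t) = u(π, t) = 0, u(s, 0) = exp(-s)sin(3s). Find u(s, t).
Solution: Substitute u = exp(-s)w.
Then u_s = exp(-s)(w_s - w), u_ss = exp(-s)(w_ss - 2w_s + w), u_t = exp(-s)w_t; substituting and dividing by exp(-s), the lower-order terms cancel: w_t = 2w_ss (standard heat equation).
Data for w: w(s,0) = exp(s)u(s,0) = sin(3s). The boundary conditions carry over: w(0,t) = w(π,t) = 0.
Separating variables: w = Σ c_n exp(-2n²t) sin(ns). From w(s,0) = sin(3s): c_3=1.
So w(s,t) = exp(-18t)sin(3s), and u(s,t) = exp(-s)w(s,t).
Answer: u(s, t) = exp(-s)exp(-18t)sin(3s)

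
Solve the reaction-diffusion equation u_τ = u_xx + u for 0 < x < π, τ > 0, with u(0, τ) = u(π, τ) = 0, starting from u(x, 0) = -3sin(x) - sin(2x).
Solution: Substitute u = exp(τ)w.
Then u_τ = exp(τ)(w_τ + w), u_xx = exp(τ)w_xx; substituting and dividing by exp(τ), the lower-order terms cancel: w_τ = w_xx (standard heat equation).
Data for w: w(x,0) = u(x,0) = -3sin(x) - sin(2x). The boundary conditions carry over: w(0,τ) = w(π,τ) = 0.
Separating variables: w = Σ c_n exp(-n²τ) sin(nx). From w(x,0) = -3sin(x) - sin(2x): c_1=-3, c_2=-1.
So w(x,τ) = -3exp(-τ)sin(x) - exp(-4τ)sin(2x), and u(x,τ) = exp(τ)w(x,τ).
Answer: u(x, τ) = -3sin(x) - exp(-3τ)sin(2x)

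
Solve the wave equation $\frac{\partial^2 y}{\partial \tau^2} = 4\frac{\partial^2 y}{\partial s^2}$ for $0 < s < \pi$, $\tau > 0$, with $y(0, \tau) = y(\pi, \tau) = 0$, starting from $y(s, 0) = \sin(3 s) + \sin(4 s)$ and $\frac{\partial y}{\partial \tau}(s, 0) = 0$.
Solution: Using separation of variables $y = X(s)T(\tau)$:
Eigenfunctions: $\sin(ns)$, $n = 1, 2, 3, \ldots$
General solution: $y(s, \tau) = \sum [A_n \cos(2n \tau) + B_n \sin(2n \tau)] \sin(ns)$
From $y(s,0) = \sin(3 s) + \sin(4 s)$: $A_3=1, A_4=1$. From $y_{\tau}(s,0) = 0$: all $B_n = 0$.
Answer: $y(s, \tau) = \sin(3 s) \cos(6 \tau) + \sin(4 s) \cos(8 \tau)$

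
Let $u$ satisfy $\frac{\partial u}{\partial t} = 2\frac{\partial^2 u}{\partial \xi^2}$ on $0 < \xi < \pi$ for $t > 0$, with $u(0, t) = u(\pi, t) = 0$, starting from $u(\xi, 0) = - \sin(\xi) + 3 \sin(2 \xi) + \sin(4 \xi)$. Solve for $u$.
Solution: Separating variables: $u = \sum c_n e^{-2n^2t} \sin(n\xi)$. From $u(\xi,0) = - \sin(\xi) + 3 \sin(2 \xi) + \sin(4 \xi)$: $c_1=-1, c_2=3, c_4=1$.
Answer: $u(\xi, t) = - e^{-2 t} \sin(\xi) + 3 e^{-8 t} \sin(2 \xi) + e^{-32 t} \sin(4 \xi)$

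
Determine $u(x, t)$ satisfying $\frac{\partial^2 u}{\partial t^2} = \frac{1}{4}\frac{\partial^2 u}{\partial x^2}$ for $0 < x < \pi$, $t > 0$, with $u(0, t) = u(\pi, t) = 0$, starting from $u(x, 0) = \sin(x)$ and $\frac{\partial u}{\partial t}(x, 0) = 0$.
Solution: Using separation of variables $u = X(x)T(t)$:
Eigenfunctions: $\sin(nx)$, $n = 1, 2, 3, \ldots$
General solution: $u(x, t) = \sum [A_n \cos(n t/2) + B_n \sin(n t/2)] \sin(nx)$
From $u(x,0) = \sin(x)$: $A_1=1$. From $u_t(x,0) = 0$: all $B_n = 0$.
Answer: $u(x, t) = \sin(x) \cos(t/2)$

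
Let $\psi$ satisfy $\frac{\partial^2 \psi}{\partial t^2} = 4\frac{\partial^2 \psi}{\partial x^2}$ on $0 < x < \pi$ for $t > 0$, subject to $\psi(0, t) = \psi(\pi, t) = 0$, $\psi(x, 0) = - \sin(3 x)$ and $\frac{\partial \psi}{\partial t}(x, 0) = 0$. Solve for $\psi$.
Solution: Separating variables: $\psi = \sum [A_n \cos(\omega_n t) + B_n \sin(\omega_n t)] \sin(nx)$, $\omega_n = 2n$. From ICs: $A_3=-1$.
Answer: $\psi(x, t) = - \sin(3 x) \cos(6 t)$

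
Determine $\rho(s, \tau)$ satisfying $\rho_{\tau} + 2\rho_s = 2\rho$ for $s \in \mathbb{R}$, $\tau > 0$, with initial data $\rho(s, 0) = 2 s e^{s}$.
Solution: Substitute $\rho = e^{s}u$.
Then $\rho_s = e^{s}(u_s + u)$, $\rho_{\tau} = e^{s}u_{\tau}$; substituting and dividing by $e^{s}$, the lower-order terms cancel: $u_{\tau} + 2u_s = 0$ (standard advection equation).
Data for $u$: $u(s,0) = e^{-s}\rho(s,0) = 2 s$.
By characteristics ($ds/d\tau = 2$), $u(s,\tau) = f(s - 2\tau)$ with $f = u( \cdot , 0)$.
So $u(s,\tau) = 2 s - 4 \tau$, and $\rho(s,\tau) = e^{s}u(s,\tau)$.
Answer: $\rho(s, \tau) = -4 \tau e^{s} + 2 s e^{s}$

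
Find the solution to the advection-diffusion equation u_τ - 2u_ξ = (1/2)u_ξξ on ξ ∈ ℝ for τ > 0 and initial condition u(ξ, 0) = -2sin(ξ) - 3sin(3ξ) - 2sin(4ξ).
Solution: Moving frame: η = ξ + 2τ, σ = τ, u = w(η,σ), so u_τ = w_σ + 2w_η and u_ξξ = w_ηη.
Hence u_τ - 2u_ξ = w_σ and the PDE becomes the heat equation w_σ = (1/2)w_ηη on η ∈ ℝ.
Initial data: w(η,0) = u(η,0) = -2sin(η) - 3sin(3η) - 2sin(4η). Each mode sin(nη) decays as exp(-n²σ/2) on ℝ, so w(η,σ) = Σ c_n exp(-n²σ/2) sin(nη) with c_1=-2, c_3=-3, c_4=-2: w(η,σ) = -2exp(-8σ)sin(4η) - 2exp(-σ/2)sin(η) - 3exp(-9σ/2)sin(3η).
Substituting back: u(ξ,τ) = w(ξ + 2τ, τ).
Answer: u(ξ, τ) = -2exp(-8τ)sin(4ξ + 8τ) - 2exp(-τ/2)sin(ξ + 2τ) - 3exp(-9τ/2)sin(3ξ + 6τ)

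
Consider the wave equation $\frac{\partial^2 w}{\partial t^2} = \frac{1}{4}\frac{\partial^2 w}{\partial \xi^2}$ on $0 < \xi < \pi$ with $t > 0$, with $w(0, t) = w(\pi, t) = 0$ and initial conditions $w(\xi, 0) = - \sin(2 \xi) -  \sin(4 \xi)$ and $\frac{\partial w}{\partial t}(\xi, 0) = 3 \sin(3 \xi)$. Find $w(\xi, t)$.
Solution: Using separation of variables $w = X(\xi)T(t)$:
Eigenfunctions: $\sin(n\xi)$, $n = 1, 2, 3, \ldots$
General solution: $w(\xi, t) = \sum [A_n \cos(n t/2) + B_n \sin(n t/2)] \sin(n\xi)$
From $w(\xi,0) = - \sin(2 \xi) - \sin(4 \xi)$: $A_2=-1, A_4=-1$. From $w_t(\xi,0) = 3 \sin(3 \xi)$, using $w_t(\xi,0) = \sum \omega_n B_n \sin(n\xi)$ with $\omega_n = n/2$: $B_3 = 3/(3/2) = 2$.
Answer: $w(\xi, t) = - \sin(2 \xi) \cos(t) + 2 \sin(3 \xi) \sin(3 t/2) -  \sin(4 \xi) \cos(2 t)$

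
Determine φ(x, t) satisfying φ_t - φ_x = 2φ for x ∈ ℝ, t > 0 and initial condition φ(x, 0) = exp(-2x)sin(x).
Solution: Substitute φ = exp(-2x)u, i.e. u = exp(2x)φ.
By the product rule, φ_x = exp(-2x)(u_x - 2u), φ_t = exp(-2x)u_t.
Substituting into the PDE and dividing by exp(-2x): u_t - (u_x - 2u) = 2u.
The lower-order terms cancel, leaving the standard advection equation u_t - u_x = 0.
Initial data for u: u(x,0) = exp(2x)φ(x,0) = sin(x).
Solve for u:
  By method of characteristics (waves move left with speed 1):
  Along characteristics x + t = const, u is constant, so u(x,t) = f(x + t) with f = u(·, 0).
Hence u(x,t) = sin(t + x).
Transform back: φ(x,t) = exp(-2x)u(x,t).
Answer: φ(x, t) = exp(-2x)sin(t + x)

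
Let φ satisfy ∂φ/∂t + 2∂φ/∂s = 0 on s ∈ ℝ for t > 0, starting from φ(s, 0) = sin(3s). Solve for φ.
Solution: By characteristics (ds/dt = 2), φ(s,t) = f(s - 2t) with f = φ(·, 0).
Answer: φ(s, t) = sin(3s - 6t)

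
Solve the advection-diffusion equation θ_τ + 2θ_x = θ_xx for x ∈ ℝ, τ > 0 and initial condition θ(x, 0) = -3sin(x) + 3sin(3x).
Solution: Moving frame: η = x - 2τ, σ = τ, θ = u(η,σ), so θ_τ = u_σ - 2u_η and θ_xx = u_ηη.
Hence θ_τ + 2θ_x = u_σ and the PDE becomes the heat equation u_σ = u_ηη on η ∈ ℝ.
Initial data: u(η,0) = θ(η,0) = -3sin(η) + 3sin(3η). Each mode sin(nη) decays as exp(-n²σ) on ℝ, so u(η,σ) = Σ c_n exp(-n²σ) sin(nη) with c_1=-3, c_3=3: u(η,σ) = -3exp(-σ)sin(η) + 3exp(-9σ)sin(3η).
Substituting back: θ(x,τ) = u(x - 2τ, τ).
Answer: θ(x, τ) = -3exp(-τ)sin(x - 2τ) + 3exp(-9τ)sin(3x - 6τ)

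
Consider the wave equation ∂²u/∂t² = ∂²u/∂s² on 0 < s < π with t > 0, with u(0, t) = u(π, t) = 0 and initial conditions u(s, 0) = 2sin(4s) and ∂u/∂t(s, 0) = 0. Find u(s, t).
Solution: Using separation of variables u = X(s)T(t):
Eigenfunctions: sin(ns), n = 1, 2, 3, ...
General solution: u(s, t) = Σ [A_n cos(n t) + B_n sin(n t)] sin(ns)
From u(s,0) = 2sin(4s): A_4=2. From u_t(s,0) = 0: all B_n = 0.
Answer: u(s, t) = 2sin(4s)cos(4t)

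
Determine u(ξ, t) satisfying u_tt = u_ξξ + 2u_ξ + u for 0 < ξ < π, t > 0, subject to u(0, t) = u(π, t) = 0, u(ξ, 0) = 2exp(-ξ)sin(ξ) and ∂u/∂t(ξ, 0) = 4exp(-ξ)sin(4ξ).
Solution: Substitute u = exp(-ξ)w.
Then u_ξ = exp(-ξ)(w_ξ - w), u_ξξ = exp(-ξ)(w_ξξ - 2w_ξ + w), u_tt = exp(-ξ)w_tt; substituting and dividing by exp(-ξ), the lower-order terms cancel: w_tt = w_ξξ (standard wave equation).
Data for w: w(ξ,0) = exp(ξ)u(ξ,0) = 2sin(ξ); w_t(ξ,0) = exp(ξ)u_t(ξ,0) = 4sin(4ξ). The boundary conditions carry over: w(0,t) = w(π,t) = 0.
Separating variables: w = Σ [A_n cos(ω_n t) + B_n sin(ω_n t)] sin(nξ), ω_n = n. From ICs (B_n = velocity coefficient / ω_n): A_1=2, B_4=1.
So w(ξ,t) = sin(4t)sin(4ξ) + 2sin(ξ)cos(t), and u(ξ,t) = exp(-ξ)w(ξ,t).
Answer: u(ξ, t) = exp(-ξ)sin(4t)sin(4ξ) + 2exp(-ξ)sin(ξ)cos(t)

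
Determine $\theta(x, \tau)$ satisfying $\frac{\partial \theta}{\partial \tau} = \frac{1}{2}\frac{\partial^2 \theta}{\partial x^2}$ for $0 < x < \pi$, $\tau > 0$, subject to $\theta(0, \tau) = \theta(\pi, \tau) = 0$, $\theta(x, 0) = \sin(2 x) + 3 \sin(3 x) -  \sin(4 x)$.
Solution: Using separation of variables $\theta = X(x)G(\tau)$:
Eigenfunctions: $\sin(nx)$, $n = 1, 2, 3, \ldots$
General solution: $\theta(x, \tau) = \sum c_n \sin(nx) e^{-n^2 \tau/2}$
Matching $\theta(x,0) = \sin(2 x) + 3 \sin(3 x) - \sin(4 x)$ term by term: $c_2=1, c_3=3, c_4=-1$.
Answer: $\theta(x, \tau) = e^{-2 \tau} \sin(2 x) -  e^{-8 \tau} \sin(4 x) + 3 e^{-9 \tau/2} \sin(3 x)$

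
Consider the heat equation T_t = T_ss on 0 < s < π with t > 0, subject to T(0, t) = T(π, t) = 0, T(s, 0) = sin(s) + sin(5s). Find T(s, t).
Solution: Using separation of variables T = X(s)G(t):
Eigenfunctions: sin(ns), n = 1, 2, 3, ...
General solution: T(s, t) = Σ c_n sin(ns) exp(-n² t)
Matching T(s,0) = sin(s) + sin(5s) term by term: c_1=1, c_5=1.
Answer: T(s, t) = exp(-t)sin(s) + exp(-25t)sin(5s)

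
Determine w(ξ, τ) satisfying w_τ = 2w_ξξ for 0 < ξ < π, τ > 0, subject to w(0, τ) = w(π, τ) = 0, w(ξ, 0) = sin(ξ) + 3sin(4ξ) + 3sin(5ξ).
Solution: Separating variables: w = Σ c_n exp(-2n²τ) sin(nξ). From w(ξ,0) = sin(ξ) + 3sin(4ξ) + 3sin(5ξ): c_1=1, c_4=3, c_5=3.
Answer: w(ξ, τ) = exp(-2τ)sin(ξ) + 3exp(-32τ)sin(4ξ) + 3exp(-50τ)sin(5ξ)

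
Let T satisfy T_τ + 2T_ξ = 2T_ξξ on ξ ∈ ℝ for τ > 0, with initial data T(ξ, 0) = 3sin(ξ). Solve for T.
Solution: Change to a moving frame: let η = ξ - 2τ, σ = τ and write T(ξ,τ) = u(η,σ).
By the chain rule T_τ = u_σ - 2u_η, T_ξ = u_η, T_ξξ = u_ηη.
Then T_τ + 2T_ξ = u_σ: the advection term cancels and the PDE becomes the heat equation u_σ = 2u_ηη on η ∈ ℝ.
Initial data: u(η,0) = T(η,0) = 3sin(η).
On η ∈ ℝ each mode satisfies (sin(nη))″ = -n² sin(nη), so exp(-2n²σ) sin(nη) solves the heat equation; by superposition u(η,σ) = Σ c_n exp(-2n²σ) sin(nη).
Reading off the coefficients: c_1=3, so u(η,σ) = 3exp(-2σ)sin(η).
Substituting back η = ξ - 2τ, σ = τ: T(ξ,τ) = u(ξ - 2τ, τ).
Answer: T(ξ, τ) = 3exp(-2τ)sin(ξ - 2τ)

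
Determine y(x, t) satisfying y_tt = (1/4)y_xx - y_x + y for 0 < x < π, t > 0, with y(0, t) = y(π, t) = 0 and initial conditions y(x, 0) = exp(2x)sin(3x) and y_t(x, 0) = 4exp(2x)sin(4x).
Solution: Substitute y = exp(2x)u.
Then y_x = exp(2x)(u_x + 2u), y_xx = exp(2x)(u_xx + 4u_x + 4u), y_tt = exp(2x)u_tt; substituting and dividing by exp(2x), the lower-order terms cancel: u_tt = (1/4)u_xx (standard wave equation).
Data for u: u(x,0) = exp(-2x)y(x,0) = sin(3x); u_t(x,0) = exp(-2x)y_t(x,0) = 4sin(4x). The boundary conditions carry over: u(0,t) = u(π,t) = 0.
Separating variables: u = Σ [A_n cos(ω_n t) + B_n sin(ω_n t)] sin(nx), ω_n = n/2. From ICs (B_n = velocity coefficient / ω_n): A_3=1, B_4=2.
So u(x,t) = 2sin(2t)sin(4x) + sin(3x)cos(3t/2), and y(x,t) = exp(2x)u(x,t).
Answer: y(x, t) = 2exp(2x)sin(2t)sin(4x) + exp(2x)sin(3x)cos(3t/2)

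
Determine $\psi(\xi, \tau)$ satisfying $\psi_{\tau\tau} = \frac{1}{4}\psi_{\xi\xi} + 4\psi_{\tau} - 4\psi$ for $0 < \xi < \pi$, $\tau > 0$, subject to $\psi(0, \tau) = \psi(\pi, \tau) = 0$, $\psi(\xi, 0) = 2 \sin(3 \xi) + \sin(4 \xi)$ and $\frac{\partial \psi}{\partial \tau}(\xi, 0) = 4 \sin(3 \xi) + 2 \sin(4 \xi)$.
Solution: Substitute $\psi = e^{2\tau}u$, i.e. $u = e^{-2\tau}\psi$.
By the product rule, $\psi_{\tau} = e^{2\tau}(u_{\tau} + 2u)$, $\psi_{\tau\tau} = e^{2\tau}(u_{\tau\tau} + 4u_{\tau} + 4u)$, $\psi_{\xi\xi} = e^{2\tau}u_{\xi\xi}$.
Substituting into the PDE and dividing by $e^{2\tau}$: $u_{\tau\tau} + 4u_{\tau} + 4u = \frac{1}{4}u_{\xi\xi} + 4(u_{\tau} + 2u) - 4u$.
The lower-order terms cancel, leaving the standard wave equation $u_{\tau\tau} = \frac{1}{4}u_{\xi\xi}$.
Initial data for $u$: $u(\xi,0) = \psi(\xi,0) = 2 \sin(3 \xi) + \sin(4 \xi)$; $u_{\tau}(\xi,0) = \psi_{\tau}(\xi,0) - 2\psi(\xi,0) = 0$. The boundary conditions carry over: $u(0,\tau) = u(\pi,\tau) = 0$.
Solve for $u$:
  Using separation of variables $u = X(\xi)T(\tau)$:
  Eigenfunctions: $\sin(n\xi)$, $n = 1, 2, 3, \ldots$
  General solution: $u(\xi, \tau) = \sum [A_n \cos(n \tau/2) + B_n \sin(n \tau/2)] \sin(n\xi)$
  From $u(\xi,0) = 2 \sin(3 \xi) + \sin(4 \xi)$: $A_3=2, A_4=1$. From $u_{\tau}(\xi,0) = 0$: all $B_n = 0$.
Hence $u(\xi,\tau) = 2 \sin(3 \xi) \cos(3 \tau/2) + \sin(4 \xi) \cos(2 \tau)$.
Transform back: $\psi(\xi,\tau) = e^{2\tau}u(\xi,\tau)$.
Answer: $\psi(\xi, \tau) = 2 e^{2 \tau} \sin(3 \xi) \cos(3 \tau/2) + e^{2 \tau} \sin(4 \xi) \cos(2 \tau)$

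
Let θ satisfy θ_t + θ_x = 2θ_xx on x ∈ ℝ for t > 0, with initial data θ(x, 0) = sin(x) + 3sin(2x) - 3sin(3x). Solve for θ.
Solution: Change to a moving frame: let η = x - t, σ = t and write θ(x,t) = u(η,σ).
By the chain rule θ_t = u_σ - u_η, θ_x = u_η, θ_xx = u_ηη.
Then θ_t + θ_x = u_σ: the advection term cancels and the PDE becomes the heat equation u_σ = 2u_ηη on η ∈ ℝ.
Initial data: u(η,0) = θ(η,0) = sin(η) + 3sin(2η) - 3sin(3η).
On η ∈ ℝ each mode satisfies (sin(nη))″ = -n² sin(nη), so exp(-2n²σ) sin(nη) solves the heat equation; by superposition u(η,σ) = Σ c_n exp(-2n²σ) sin(nη).
Reading off the coefficients: c_1=1, c_2=3, c_3=-3, so u(η,σ) = exp(-2σ)sin(η) + 3exp(-8σ)sin(2η) - 3exp(-18σ)sin(3η).
Substituting back η = x - t, σ = t: θ(x,t) = u(x - t, t).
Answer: θ(x, t) = -exp(-2t)sin(t - x) - 3exp(-8t)sin(2t - 2x) + 3exp(-18t)sin(3t - 3x)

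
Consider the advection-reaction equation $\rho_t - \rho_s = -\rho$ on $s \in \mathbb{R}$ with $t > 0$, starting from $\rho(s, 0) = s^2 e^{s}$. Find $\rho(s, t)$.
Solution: Substitute $\rho = e^{s}u$, i.e. $u = e^{-s}\rho$.
By the product rule, $\rho_s = e^{s}(u_s + u)$, $\rho_t = e^{s}u_t$.
Substituting into the PDE and dividing by $e^{s}$: $u_t - (u_s + u) = -u$.
The lower-order terms cancel, leaving the standard advection equation $u_t - u_s = 0$.
Initial data for $u$: $u(s,0) = e^{-s}\rho(s,0) = s^2$.
Solve for $u$:
  By method of characteristics (waves move left with speed 1):
  Along characteristics $s + t =$ const, $u$ is constant, so $u(s,t) = f(s + t)$ with $f = u( \cdot , 0)$.
Hence $u(s,t) = s^2 + 2 s t + t^2$.
Transform back: $\rho(s,t) = e^{s}u(s,t)$.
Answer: $\rho(s, t) = s^2 e^{s} + 2 s t e^{s} + t^2 e^{s}$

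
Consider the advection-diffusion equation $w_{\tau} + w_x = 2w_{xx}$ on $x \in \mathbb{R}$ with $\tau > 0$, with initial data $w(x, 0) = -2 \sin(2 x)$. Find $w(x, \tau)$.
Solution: Change to a moving frame: let $\eta = x - \tau$, $\sigma = \tau$ and write $w(x,\tau) = u(\eta,\sigma)$.
By the chain rule $w_{\tau} = u_{\sigma} - u_{\eta}$, $w_x = u_{\eta}$, $w_{xx} = u_{\eta\eta}$.
Then $w_{\tau} + w_x = u_{\sigma}$: the advection term cancels and the PDE becomes the heat equation $u_{\sigma} = 2u_{\eta\eta}$ on $\eta \in \mathbb{R}$.
Initial data: $u(\eta,0) = w(\eta,0) = -2 \sin(2 \eta)$.
On $\eta \in \mathbb{R}$ each mode satisfies $(\sin(n\eta))'' = -n^2 \sin(n\eta)$, so $e^{-2n^2\sigma} \sin(n\eta)$ solves the heat equation; by superposition $u(\eta,\sigma) = \sum c_n e^{-2n^2\sigma} \sin(n\eta)$.
Reading off the coefficients: $c_2=-2$, so $u(\eta,\sigma) = -2 e^{-8 \sigma} \sin(2 \eta)$.
Substituting back $\eta = x - \tau$, $\sigma = \tau$: $w(x,\tau) = u(x - \tau, \tau)$.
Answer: $w(x, \tau) = 2 e^{-8 \tau} \sin(2 \tau - 2 x)$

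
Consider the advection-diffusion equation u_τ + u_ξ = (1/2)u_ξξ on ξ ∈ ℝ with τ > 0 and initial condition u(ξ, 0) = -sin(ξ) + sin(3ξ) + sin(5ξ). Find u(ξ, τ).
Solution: Change to a moving frame: let η = ξ - τ, σ = τ and write u(ξ,τ) = w(η,σ).
By the chain rule u_τ = w_σ - w_η, u_ξ = w_η, u_ξξ = w_ηη.
Then u_τ + u_ξ = w_σ: the advection term cancels and the PDE becomes the heat equation w_σ = (1/2)w_ηη on η ∈ ℝ.
Initial data: w(η,0) = u(η,0) = -sin(η) + sin(3η) + sin(5η).
On η ∈ ℝ each mode satisfies (sin(nη))″ = -n² sin(nη), so exp(-n²σ/2) sin(nη) solves the heat equation; by superposition w(η,σ) = Σ c_n exp(-n²σ/2) sin(nη).
Reading off the coefficients: c_1=-1, c_3=1, c_5=1, so w(η,σ) = -exp(-σ/2)sin(η) + exp(-9σ/2)sin(3η) + exp(-25σ/2)sin(5η).
Substituting back η = ξ - τ, σ = τ: u(ξ,τ) = w(ξ - τ, τ).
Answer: u(ξ, τ) = -exp(-τ/2)sin(ξ - τ) + exp(-9τ/2)sin(3ξ - 3τ) + exp(-25τ/2)sin(5ξ - 5τ)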